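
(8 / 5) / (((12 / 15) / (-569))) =-1138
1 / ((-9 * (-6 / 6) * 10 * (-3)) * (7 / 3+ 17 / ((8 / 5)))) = -4 / 13995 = -0.00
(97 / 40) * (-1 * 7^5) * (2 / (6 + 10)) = -1630279 / 320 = -5094.62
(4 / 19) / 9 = 4 / 171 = 0.02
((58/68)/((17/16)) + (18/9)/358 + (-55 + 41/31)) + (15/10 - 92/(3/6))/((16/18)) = -6624571297/25658576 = -258.18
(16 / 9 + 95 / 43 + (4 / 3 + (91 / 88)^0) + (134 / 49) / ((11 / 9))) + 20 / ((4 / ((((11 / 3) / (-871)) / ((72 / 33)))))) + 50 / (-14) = 803742267 / 161497336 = 4.98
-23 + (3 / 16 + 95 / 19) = -285 / 16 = -17.81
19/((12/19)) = 361/12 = 30.08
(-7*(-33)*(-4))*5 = -4620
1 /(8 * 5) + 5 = 201 /40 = 5.02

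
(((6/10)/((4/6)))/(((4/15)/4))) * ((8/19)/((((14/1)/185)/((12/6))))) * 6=119880/133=901.35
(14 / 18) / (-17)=-0.05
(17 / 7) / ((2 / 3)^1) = 51 / 14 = 3.64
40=40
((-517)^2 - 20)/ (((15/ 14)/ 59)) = 220764194/ 15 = 14717612.93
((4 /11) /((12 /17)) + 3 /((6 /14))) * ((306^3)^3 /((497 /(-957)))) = -169177466546763665337004032 /497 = -340397316995500332670028.20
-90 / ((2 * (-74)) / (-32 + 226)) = 4365 / 37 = 117.97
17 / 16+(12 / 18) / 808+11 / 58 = 1.25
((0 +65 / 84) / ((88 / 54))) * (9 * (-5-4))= -47385 / 1232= -38.46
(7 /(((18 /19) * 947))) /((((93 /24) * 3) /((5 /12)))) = 0.00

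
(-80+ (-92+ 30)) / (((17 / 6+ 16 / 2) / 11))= -9372 / 65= -144.18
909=909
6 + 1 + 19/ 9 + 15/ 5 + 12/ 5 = 653/ 45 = 14.51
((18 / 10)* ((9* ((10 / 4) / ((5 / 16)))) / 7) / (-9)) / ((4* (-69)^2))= -2 / 18515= -0.00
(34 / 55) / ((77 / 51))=1734 / 4235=0.41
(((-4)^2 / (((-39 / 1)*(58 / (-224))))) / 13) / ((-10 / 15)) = -896 / 4901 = -0.18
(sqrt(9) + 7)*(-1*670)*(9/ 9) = -6700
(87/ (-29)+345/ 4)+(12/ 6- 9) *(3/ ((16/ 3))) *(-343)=22941/ 16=1433.81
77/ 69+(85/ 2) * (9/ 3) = 128.62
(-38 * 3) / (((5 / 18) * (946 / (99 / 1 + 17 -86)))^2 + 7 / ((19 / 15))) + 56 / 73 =-0.62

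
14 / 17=0.82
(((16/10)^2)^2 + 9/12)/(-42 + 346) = 961/40000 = 0.02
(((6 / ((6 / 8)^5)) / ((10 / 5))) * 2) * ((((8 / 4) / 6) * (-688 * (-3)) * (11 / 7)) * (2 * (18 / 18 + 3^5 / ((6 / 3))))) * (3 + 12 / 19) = 12476907520 / 513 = 24321457.15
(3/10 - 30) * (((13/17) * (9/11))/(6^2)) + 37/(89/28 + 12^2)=-741991/2802280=-0.26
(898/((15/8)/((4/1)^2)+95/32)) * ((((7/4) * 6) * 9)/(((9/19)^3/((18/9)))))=5518806272/10665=517468.94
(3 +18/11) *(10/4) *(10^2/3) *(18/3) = 25500/11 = 2318.18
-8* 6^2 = -288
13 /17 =0.76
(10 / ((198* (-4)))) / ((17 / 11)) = -5 / 612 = -0.01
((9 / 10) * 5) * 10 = 45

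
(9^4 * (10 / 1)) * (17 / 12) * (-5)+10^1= -929455 / 2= -464727.50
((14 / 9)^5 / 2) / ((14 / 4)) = 76832 / 59049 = 1.30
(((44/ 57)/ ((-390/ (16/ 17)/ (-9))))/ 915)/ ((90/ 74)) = 13024/ 864469125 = 0.00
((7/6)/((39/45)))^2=1225/676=1.81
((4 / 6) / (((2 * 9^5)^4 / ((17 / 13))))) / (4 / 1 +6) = 17 / 37931916232257617859120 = 0.00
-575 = -575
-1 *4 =-4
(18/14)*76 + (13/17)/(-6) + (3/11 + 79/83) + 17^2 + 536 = 602216003/651882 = 923.81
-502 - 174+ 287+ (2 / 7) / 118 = -160656 / 413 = -389.00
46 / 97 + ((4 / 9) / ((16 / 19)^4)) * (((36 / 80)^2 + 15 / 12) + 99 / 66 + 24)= 138997288397 / 5721292800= 24.29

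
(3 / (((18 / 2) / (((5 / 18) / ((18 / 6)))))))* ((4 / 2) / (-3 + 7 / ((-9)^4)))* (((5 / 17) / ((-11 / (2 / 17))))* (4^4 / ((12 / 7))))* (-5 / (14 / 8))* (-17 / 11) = 0.04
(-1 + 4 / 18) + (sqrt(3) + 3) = sqrt(3) + 20 / 9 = 3.95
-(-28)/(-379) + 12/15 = 1376/1895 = 0.73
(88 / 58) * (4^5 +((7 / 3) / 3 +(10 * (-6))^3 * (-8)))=684693812 / 261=2623347.94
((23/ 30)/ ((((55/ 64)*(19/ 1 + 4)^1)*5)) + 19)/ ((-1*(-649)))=78407/ 2677125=0.03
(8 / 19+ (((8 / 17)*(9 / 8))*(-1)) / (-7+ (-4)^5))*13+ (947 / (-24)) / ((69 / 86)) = -12049496705 / 275734764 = -43.70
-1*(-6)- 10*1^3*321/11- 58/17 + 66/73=-288.33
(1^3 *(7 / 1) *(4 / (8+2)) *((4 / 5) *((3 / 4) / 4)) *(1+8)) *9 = 34.02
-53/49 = -1.08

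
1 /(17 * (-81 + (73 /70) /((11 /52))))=-385 /497879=-0.00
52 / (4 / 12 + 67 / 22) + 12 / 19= 67884 / 4237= 16.02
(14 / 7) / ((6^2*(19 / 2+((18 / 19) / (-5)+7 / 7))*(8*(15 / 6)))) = 19 / 70524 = 0.00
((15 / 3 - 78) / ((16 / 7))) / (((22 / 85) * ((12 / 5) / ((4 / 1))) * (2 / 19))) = -4126325 / 2112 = -1953.75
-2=-2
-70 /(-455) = 2 /13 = 0.15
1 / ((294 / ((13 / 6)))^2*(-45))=-169 / 140026320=-0.00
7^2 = 49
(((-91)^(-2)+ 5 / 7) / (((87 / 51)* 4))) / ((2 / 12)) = 5202 / 8281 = 0.63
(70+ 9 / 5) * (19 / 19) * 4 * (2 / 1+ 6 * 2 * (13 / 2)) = 22976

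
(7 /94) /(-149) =-7 /14006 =-0.00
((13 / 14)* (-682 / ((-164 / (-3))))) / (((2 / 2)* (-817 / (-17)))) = -226083 / 937916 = -0.24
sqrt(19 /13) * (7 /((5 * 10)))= 7 * sqrt(247) /650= 0.17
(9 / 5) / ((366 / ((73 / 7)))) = 219 / 4270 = 0.05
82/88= 41/44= 0.93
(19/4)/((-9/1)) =-19/36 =-0.53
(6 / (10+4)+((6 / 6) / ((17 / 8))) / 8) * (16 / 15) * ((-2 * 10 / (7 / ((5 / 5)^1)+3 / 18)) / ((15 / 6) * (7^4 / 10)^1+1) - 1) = -19282912 / 36919155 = -0.52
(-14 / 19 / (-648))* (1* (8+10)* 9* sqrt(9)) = 21 / 38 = 0.55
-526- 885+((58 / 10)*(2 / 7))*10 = -9761 / 7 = -1394.43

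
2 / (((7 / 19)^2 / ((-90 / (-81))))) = 7220 / 441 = 16.37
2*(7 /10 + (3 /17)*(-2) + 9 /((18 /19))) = 1674 /85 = 19.69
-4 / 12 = -1 / 3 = -0.33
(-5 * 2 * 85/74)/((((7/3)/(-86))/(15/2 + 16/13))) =12445275/3367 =3696.25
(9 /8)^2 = 1.27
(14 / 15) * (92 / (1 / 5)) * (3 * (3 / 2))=1932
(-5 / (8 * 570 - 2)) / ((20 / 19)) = -19 / 18232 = -0.00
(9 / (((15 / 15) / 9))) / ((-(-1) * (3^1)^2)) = 9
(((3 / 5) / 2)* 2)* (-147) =-441 / 5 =-88.20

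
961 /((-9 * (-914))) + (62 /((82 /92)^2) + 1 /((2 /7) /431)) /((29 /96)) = 2106150680717 /401009274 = 5252.12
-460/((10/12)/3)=-1656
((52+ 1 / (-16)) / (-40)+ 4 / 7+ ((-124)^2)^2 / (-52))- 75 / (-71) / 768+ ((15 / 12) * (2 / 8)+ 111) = -37599541076807 / 8270080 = -4546454.34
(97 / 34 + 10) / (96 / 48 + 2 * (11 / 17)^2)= 7429 / 1640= 4.53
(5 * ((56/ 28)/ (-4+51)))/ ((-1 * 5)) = -2/ 47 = -0.04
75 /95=0.79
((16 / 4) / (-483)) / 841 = -4 / 406203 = -0.00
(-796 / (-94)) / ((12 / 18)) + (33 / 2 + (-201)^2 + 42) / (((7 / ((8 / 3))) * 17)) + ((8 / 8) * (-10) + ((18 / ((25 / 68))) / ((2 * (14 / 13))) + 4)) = 130888647 / 139825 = 936.09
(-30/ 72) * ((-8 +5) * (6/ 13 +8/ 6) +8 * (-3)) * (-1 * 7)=-6685/ 78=-85.71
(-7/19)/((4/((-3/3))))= 7/76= 0.09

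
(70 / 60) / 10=7 / 60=0.12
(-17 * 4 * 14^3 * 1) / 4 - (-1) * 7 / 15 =-699713 / 15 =-46647.53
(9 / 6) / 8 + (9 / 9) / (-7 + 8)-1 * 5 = -61 / 16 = -3.81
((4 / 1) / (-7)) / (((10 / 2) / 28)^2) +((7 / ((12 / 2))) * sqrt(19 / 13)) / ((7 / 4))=-448 / 25 +2 * sqrt(247) / 39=-17.11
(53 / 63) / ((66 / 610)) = 16165 / 2079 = 7.78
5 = 5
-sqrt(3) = -1.73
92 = 92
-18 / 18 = -1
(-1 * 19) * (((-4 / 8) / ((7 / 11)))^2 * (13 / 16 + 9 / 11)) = -8569 / 448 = -19.13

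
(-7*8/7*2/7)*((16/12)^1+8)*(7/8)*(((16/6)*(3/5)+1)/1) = -728/15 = -48.53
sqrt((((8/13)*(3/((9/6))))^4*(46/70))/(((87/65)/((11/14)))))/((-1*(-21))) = 128*sqrt(572286)/2161341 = 0.04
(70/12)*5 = 175/6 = 29.17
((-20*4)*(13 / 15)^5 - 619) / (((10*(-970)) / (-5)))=-99951313 / 294637500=-0.34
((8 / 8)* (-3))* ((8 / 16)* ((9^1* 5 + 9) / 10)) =-81 / 10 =-8.10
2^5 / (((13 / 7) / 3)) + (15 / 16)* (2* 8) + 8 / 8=880 / 13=67.69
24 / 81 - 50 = -1342 / 27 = -49.70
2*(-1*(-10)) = 20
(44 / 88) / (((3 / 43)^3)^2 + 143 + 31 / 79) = 499387680871 / 143216801353326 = 0.00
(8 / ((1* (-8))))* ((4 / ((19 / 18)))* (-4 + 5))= -72 / 19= -3.79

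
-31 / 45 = -0.69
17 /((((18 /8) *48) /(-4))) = -17 /27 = -0.63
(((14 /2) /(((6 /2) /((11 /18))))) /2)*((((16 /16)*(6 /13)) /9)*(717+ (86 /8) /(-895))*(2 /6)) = 197644909 /22618440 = 8.74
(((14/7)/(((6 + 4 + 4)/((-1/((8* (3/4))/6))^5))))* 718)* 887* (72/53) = -45854352/371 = -123596.64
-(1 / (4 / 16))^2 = -16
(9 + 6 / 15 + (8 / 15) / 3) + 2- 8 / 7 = 3287 / 315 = 10.43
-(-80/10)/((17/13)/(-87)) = -9048/17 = -532.24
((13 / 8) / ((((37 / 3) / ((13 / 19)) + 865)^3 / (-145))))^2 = 12502888300179225 / 106759739192140466954496741376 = 0.00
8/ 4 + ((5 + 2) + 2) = 11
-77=-77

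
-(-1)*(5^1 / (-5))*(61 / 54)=-61 / 54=-1.13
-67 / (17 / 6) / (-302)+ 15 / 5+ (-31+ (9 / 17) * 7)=-62162 / 2567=-24.22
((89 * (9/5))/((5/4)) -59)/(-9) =-1729/225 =-7.68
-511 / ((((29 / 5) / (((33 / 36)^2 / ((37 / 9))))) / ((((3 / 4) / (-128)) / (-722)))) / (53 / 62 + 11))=-681686775 / 393476276224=-0.00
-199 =-199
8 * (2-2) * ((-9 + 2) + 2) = 0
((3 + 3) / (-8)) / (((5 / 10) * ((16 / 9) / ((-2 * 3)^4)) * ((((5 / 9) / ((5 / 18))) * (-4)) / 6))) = 820.12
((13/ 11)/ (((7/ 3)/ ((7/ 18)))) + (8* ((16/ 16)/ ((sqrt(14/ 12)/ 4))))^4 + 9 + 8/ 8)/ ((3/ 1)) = 2491449553/ 9702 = 256797.52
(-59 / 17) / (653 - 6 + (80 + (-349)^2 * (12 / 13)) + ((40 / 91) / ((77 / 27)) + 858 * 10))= -413413 / 14501409649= -0.00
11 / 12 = 0.92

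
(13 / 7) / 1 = 13 / 7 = 1.86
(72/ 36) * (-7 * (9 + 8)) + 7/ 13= -3087/ 13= -237.46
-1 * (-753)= 753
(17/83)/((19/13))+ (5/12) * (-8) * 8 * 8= -1008617/4731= -213.19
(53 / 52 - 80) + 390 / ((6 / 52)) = 171653 / 52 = 3301.02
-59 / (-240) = 59 / 240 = 0.25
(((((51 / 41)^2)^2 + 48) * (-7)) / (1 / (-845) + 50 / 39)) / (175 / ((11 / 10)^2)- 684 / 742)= -113435906513484555 / 59190594412141106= -1.92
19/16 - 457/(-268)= 3101/1072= 2.89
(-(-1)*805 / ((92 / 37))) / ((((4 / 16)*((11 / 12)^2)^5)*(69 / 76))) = 2031302328975360 / 596560765823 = 3405.02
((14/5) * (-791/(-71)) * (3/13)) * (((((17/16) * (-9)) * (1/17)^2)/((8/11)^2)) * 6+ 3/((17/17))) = 75895659/4016896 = 18.89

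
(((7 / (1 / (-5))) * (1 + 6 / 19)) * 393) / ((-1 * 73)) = 343875 / 1387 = 247.93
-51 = -51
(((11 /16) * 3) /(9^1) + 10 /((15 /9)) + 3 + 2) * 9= 1617 /16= 101.06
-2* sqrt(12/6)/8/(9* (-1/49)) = 49* sqrt(2)/36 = 1.92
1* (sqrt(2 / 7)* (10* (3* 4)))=120* sqrt(14) / 7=64.14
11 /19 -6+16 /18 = -775 /171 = -4.53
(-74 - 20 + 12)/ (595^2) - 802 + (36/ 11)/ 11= -34342559072/ 42837025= -801.70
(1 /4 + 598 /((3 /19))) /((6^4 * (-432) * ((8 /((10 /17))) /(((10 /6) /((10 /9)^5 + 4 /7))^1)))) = -554925 /1516027904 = -0.00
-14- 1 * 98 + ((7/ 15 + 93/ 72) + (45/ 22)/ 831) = -40307863/ 365640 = -110.24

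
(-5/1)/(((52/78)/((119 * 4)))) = -3570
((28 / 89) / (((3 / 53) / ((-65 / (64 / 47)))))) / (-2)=1133405 / 8544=132.66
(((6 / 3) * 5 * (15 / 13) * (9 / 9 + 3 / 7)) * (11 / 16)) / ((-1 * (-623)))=4125 / 226772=0.02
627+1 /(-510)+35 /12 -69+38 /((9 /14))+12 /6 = 1903399 /3060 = 622.03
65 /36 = 1.81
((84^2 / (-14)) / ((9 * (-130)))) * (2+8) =56 / 13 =4.31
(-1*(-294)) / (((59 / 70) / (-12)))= -246960 / 59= -4185.76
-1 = -1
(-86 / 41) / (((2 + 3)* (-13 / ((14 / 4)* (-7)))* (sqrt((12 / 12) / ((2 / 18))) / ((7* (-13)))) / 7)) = 103243 / 615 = 167.87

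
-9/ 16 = -0.56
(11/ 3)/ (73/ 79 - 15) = -869/ 3336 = -0.26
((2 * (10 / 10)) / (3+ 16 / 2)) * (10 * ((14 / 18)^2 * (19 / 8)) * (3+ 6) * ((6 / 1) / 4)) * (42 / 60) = 6517 / 264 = 24.69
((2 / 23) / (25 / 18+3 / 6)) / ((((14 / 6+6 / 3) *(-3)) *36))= -1 / 10166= -0.00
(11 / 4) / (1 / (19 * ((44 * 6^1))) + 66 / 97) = 1338018 / 331153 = 4.04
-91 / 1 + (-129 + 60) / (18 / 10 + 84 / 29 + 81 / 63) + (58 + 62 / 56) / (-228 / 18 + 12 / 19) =-5675477 / 52822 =-107.45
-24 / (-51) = 0.47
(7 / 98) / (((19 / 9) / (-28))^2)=12.57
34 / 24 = 17 / 12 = 1.42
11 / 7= 1.57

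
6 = 6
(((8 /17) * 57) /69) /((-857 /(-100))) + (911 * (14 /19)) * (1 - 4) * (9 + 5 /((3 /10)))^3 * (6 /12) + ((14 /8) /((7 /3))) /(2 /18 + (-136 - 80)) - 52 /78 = -7581916194093407299 /445334644044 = -17025210.81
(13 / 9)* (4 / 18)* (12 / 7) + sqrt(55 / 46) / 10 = sqrt(2530) / 460 + 104 / 189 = 0.66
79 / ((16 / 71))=350.56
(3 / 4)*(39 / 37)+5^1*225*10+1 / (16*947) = 6307463233 / 560624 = 11250.79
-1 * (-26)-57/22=515/22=23.41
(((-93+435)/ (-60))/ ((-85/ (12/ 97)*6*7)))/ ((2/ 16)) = 456/ 288575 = 0.00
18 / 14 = 9 / 7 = 1.29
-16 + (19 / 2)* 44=402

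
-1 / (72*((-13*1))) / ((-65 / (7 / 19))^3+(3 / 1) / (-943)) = -323449 / 1662602443776144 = -0.00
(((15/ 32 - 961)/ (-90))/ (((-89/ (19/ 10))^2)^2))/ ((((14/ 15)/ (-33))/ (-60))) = 18883903863/ 4015503424000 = 0.00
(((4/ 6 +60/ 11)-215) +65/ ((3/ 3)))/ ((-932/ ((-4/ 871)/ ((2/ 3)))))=-2374/ 2232373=-0.00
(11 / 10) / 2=11 / 20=0.55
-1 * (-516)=516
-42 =-42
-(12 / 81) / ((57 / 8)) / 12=-8 / 4617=-0.00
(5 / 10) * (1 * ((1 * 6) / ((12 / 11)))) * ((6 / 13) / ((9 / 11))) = 121 / 78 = 1.55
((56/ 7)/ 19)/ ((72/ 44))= 44/ 171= 0.26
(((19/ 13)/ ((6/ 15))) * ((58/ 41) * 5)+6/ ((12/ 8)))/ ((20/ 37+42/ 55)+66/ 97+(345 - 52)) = 3139962265/ 31035781439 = 0.10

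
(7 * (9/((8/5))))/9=35/8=4.38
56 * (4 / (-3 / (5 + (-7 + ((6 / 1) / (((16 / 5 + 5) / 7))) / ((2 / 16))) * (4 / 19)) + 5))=47.13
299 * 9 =2691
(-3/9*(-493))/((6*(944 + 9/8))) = 1972/68049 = 0.03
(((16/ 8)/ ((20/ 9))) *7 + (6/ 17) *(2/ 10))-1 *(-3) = 1593/ 170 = 9.37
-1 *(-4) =4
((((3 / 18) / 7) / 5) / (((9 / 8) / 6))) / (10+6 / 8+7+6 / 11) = 352 / 253575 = 0.00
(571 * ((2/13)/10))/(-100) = -571/6500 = -0.09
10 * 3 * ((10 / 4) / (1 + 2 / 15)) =1125 / 17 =66.18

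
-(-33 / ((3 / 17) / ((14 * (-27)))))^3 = -353183347988856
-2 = -2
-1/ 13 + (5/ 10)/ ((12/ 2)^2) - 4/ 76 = -2057/ 17784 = -0.12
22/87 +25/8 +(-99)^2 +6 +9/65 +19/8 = 110983801/11310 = 9812.89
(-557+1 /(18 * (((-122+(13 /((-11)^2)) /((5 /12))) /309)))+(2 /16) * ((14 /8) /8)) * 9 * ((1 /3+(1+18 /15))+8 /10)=-78784607725 /4713856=-16713.41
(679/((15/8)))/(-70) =-388/75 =-5.17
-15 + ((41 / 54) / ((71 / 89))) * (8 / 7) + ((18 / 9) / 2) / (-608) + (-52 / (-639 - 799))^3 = -42194791378486277 / 3032566990131168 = -13.91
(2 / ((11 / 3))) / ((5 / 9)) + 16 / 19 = 1906 / 1045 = 1.82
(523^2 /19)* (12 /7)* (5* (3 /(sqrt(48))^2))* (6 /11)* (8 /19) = 49235220 /27797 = 1771.24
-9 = -9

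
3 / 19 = 0.16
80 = 80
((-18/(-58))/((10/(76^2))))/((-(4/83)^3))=-1601496.52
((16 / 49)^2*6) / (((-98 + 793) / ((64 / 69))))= 32768 / 38379985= 0.00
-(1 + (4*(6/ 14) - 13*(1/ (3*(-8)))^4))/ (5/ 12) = -6303653/ 967680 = -6.51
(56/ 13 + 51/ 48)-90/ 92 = 4.39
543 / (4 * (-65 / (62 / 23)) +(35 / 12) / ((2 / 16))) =-50499 / 6800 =-7.43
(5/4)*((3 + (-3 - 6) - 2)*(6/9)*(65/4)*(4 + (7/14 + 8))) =-1354.17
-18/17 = -1.06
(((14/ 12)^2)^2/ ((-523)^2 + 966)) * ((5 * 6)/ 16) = 2401/ 189730944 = 0.00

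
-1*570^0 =-1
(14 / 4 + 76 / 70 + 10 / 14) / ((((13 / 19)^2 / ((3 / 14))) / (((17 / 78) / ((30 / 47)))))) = 15287267 / 18454800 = 0.83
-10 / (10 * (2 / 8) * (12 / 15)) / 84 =-5 / 84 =-0.06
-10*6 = -60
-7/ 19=-0.37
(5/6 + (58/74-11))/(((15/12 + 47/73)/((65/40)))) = -8.05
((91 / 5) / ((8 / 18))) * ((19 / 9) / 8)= 1729 / 160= 10.81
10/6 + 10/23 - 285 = -19520/69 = -282.90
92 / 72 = 23 / 18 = 1.28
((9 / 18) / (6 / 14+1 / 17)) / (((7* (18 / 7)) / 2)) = 119 / 1044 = 0.11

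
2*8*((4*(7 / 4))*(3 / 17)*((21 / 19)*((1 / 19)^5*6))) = 42336 / 799779977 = 0.00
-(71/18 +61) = -1169/18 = -64.94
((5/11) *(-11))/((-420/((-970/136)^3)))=-114084125/26412288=-4.32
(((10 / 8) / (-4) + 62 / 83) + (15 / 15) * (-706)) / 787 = -936991 / 1045136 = -0.90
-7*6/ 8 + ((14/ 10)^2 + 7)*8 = 6643/ 100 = 66.43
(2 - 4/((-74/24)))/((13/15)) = 3.80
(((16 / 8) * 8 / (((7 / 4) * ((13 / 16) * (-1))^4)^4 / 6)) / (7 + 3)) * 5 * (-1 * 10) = -2266735911777429702574080 / 1597665278648814798241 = -1418.78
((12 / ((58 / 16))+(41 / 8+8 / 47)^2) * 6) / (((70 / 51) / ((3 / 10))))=11799094851 / 286993280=41.11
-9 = -9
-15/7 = -2.14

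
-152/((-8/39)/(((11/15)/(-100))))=-2717/500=-5.43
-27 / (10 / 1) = -27 / 10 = -2.70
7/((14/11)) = 11/2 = 5.50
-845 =-845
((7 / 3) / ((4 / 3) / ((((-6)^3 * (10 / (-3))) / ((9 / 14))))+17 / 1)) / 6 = 980 / 42843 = 0.02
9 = 9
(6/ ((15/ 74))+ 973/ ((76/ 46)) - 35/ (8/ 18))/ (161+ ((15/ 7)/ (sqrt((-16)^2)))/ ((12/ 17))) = 7657552/ 2286745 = 3.35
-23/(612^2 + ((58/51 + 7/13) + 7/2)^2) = -40440348/658598826913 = -0.00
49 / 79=0.62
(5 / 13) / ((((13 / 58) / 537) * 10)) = 92.15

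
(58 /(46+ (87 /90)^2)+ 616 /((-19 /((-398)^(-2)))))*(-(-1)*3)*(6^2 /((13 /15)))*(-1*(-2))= 127234044062640 /413178102727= 307.94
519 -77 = 442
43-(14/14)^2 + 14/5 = 224/5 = 44.80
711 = 711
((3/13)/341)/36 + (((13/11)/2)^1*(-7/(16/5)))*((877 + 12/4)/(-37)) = 60510487/1968252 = 30.74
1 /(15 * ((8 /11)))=11 /120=0.09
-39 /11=-3.55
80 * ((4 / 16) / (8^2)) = 5 / 16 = 0.31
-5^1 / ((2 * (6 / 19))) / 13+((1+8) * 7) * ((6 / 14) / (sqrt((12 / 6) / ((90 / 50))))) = -95 / 156+81 * sqrt(10) / 10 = 25.01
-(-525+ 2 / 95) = 49873 / 95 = 524.98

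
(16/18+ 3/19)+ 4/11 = 2653/1881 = 1.41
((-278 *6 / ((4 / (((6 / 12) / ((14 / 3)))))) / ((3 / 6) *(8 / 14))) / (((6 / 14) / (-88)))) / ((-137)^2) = 32109 / 18769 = 1.71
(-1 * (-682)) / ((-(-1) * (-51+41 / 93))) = -31713 / 2351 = -13.49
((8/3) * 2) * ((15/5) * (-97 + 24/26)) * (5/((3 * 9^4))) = -99920/255879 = -0.39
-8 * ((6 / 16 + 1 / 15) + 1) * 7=-1211 / 15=-80.73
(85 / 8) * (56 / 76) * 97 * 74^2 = 4158517.63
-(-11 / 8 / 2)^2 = -121 / 256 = -0.47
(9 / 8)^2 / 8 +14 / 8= 977 / 512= 1.91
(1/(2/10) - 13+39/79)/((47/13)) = -7709/3713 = -2.08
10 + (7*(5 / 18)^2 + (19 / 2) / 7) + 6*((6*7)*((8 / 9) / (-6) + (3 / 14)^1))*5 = 95.23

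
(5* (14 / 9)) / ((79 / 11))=770 / 711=1.08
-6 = -6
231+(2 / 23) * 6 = 5325 / 23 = 231.52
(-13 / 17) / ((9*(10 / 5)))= -13 / 306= -0.04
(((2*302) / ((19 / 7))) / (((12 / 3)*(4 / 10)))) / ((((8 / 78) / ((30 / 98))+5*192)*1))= 0.14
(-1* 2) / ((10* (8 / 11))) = -11 / 40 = -0.28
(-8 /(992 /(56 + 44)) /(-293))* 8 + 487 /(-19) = -25.61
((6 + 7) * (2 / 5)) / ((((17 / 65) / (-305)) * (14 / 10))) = -515450 / 119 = -4331.51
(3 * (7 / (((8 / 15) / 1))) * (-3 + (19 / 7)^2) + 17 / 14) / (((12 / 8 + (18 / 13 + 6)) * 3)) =63037 / 9702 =6.50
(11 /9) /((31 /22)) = 242 /279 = 0.87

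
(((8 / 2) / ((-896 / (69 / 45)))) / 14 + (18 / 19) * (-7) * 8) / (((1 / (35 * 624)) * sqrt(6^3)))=-616417841 * sqrt(6) / 19152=-78838.20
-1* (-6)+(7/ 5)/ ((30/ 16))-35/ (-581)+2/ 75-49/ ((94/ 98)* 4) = -6948893/ 1170300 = -5.94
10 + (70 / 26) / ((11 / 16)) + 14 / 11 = 2172 / 143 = 15.19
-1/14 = -0.07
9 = 9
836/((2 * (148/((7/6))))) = 1463/444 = 3.30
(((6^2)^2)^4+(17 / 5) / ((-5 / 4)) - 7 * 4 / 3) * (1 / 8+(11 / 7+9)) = 30175800617123.64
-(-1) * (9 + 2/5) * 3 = 141/5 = 28.20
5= 5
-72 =-72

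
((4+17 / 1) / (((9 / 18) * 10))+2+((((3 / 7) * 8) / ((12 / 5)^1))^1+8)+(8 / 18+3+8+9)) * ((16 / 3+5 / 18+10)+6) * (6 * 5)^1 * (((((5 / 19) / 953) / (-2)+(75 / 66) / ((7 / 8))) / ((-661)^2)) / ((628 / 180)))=0.02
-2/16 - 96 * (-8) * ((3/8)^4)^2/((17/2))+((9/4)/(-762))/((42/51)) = -46180277/495222784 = -0.09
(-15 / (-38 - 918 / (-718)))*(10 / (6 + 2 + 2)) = 5385 / 13183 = 0.41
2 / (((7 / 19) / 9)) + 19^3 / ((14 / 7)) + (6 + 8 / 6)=146399 / 42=3485.69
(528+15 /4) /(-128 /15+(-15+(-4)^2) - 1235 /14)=-223335 /40214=-5.55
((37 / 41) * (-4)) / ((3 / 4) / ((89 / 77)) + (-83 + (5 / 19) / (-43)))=43046096 / 982104529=0.04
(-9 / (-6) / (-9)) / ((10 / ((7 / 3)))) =-7 / 180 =-0.04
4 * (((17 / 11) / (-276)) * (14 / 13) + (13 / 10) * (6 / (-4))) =-386003 / 49335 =-7.82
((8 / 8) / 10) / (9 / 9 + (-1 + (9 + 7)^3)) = 1 / 40960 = 0.00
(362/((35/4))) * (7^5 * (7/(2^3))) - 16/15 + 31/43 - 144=78466708/129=608269.05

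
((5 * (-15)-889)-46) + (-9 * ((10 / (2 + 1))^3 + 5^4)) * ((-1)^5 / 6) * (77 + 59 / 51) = 35161285 / 459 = 76604.11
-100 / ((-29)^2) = -100 / 841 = -0.12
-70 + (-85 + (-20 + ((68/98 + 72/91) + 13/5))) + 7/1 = -522069/3185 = -163.91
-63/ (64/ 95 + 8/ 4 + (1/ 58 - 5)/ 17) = -347130/ 13117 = -26.46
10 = 10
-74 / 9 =-8.22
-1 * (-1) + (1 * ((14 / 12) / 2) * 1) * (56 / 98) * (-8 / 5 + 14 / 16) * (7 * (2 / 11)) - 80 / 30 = -1303 / 660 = -1.97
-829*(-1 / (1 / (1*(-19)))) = -15751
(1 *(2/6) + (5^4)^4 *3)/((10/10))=1373291015626/3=457763671875.33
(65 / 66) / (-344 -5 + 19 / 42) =-455 / 161029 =-0.00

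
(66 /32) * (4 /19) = 33 /76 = 0.43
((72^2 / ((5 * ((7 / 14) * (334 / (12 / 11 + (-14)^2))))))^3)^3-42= 2861003812662623067393593111001233071047816073833590912448423702 / 465277922591983781666168818900390625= 6149021205915939076881472000.00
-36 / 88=-9 / 22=-0.41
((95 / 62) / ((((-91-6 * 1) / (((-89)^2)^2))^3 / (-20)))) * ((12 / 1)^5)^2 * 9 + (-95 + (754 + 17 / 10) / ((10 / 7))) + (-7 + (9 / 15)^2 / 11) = 5753224635251516236618340455118817847707 / 1244885972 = 4621487240320124867322660000000.00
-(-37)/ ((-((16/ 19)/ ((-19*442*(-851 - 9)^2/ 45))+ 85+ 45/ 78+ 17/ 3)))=-81870863295/ 201897066539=-0.41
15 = 15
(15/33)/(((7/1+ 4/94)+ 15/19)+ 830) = 4465/8230024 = 0.00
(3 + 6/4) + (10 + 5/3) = 97/6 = 16.17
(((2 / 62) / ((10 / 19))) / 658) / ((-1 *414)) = -19 / 84447720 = -0.00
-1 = -1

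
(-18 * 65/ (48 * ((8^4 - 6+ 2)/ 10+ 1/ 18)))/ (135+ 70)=-1755/ 6040612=-0.00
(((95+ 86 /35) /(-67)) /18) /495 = -379 /2321550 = -0.00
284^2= 80656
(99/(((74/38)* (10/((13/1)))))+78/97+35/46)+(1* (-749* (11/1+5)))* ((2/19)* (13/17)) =-119582412813/133313405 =-897.00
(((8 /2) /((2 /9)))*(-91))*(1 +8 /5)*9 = -191646 /5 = -38329.20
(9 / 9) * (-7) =-7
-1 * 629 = -629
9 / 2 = 4.50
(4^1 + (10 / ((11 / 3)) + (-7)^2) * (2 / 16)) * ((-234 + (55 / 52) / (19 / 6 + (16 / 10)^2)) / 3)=-1603163517 / 1965392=-815.70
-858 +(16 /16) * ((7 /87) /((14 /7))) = -149285 /174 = -857.96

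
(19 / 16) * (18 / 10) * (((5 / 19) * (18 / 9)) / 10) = 9 / 80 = 0.11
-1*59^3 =-205379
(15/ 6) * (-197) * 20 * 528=-5200800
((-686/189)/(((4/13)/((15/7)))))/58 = -455/1044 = -0.44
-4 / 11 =-0.36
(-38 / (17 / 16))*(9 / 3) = -1824 / 17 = -107.29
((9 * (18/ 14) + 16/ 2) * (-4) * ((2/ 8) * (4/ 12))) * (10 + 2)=-78.29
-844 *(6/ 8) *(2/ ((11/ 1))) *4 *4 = -20256/ 11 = -1841.45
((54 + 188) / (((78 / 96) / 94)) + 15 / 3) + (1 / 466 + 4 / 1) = 28006.54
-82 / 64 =-41 / 32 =-1.28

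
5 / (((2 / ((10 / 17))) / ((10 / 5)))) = 50 / 17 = 2.94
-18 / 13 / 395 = -18 / 5135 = -0.00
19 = 19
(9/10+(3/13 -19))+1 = -2193/130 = -16.87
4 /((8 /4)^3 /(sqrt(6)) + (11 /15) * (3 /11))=1.15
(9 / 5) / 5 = 9 / 25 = 0.36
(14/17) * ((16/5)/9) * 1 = 224/765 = 0.29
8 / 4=2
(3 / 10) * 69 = 207 / 10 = 20.70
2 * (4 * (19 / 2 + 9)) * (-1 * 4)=-592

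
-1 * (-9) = 9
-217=-217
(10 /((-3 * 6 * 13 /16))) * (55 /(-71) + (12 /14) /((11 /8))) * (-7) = -66160 /91377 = -0.72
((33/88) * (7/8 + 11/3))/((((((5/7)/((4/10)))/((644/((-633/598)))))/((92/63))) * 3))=-120684473/427275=-282.45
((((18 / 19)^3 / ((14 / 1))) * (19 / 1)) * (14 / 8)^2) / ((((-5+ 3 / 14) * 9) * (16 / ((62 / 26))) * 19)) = -123039 / 191174048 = -0.00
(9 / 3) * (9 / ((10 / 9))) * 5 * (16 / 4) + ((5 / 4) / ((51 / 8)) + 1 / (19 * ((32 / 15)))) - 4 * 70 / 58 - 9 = 424791049 / 899232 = 472.39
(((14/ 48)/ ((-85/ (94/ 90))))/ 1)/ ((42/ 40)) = -47/ 13770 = -0.00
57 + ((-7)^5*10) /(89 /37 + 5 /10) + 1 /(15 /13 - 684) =-22059212404 /381711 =-57790.35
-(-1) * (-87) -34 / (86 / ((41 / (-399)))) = -1491962 / 17157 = -86.96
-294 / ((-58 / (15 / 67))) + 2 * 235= 915415 / 1943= 471.13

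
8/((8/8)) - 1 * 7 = 1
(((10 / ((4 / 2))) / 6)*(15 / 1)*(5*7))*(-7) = -6125 / 2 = -3062.50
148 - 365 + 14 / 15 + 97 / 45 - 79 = -13181 / 45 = -292.91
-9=-9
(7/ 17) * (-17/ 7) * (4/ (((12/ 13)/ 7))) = -91/ 3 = -30.33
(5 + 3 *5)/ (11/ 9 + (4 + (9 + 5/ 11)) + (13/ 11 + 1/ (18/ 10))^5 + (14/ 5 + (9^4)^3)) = 475495024950/ 6714691975574348928253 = 0.00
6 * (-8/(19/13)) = -624/19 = -32.84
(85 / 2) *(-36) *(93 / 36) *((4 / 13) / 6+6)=-310930 / 13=-23917.69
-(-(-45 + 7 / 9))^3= -63044792 / 729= -86481.20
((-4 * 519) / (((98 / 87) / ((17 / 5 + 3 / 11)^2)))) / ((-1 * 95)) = 3684846024 / 14081375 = 261.68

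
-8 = -8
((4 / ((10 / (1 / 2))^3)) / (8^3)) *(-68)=-17 / 256000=-0.00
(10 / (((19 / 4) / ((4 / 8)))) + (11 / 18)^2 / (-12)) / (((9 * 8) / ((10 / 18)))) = 377305 / 47869056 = 0.01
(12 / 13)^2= 144 / 169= 0.85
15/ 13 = 1.15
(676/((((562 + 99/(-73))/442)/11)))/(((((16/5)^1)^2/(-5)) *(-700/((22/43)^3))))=199591748785/364446094768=0.55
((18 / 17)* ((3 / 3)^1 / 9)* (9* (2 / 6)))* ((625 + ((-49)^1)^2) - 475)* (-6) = -91836 / 17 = -5402.12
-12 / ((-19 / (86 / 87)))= 344 / 551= 0.62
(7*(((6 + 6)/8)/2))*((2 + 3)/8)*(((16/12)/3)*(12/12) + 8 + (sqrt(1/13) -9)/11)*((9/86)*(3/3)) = 945*sqrt(13)/393536 + 79275/30272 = 2.63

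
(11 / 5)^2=121 / 25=4.84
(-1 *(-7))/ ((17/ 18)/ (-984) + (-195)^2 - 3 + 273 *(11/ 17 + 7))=301104/ 1725310697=0.00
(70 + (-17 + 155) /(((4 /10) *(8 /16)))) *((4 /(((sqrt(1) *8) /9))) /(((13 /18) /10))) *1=615600 /13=47353.85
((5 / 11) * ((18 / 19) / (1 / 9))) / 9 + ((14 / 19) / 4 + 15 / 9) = 2.28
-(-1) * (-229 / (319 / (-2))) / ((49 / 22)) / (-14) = -458 / 9947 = -0.05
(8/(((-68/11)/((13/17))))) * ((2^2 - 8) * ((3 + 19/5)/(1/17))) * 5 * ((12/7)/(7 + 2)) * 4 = 36608/21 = 1743.24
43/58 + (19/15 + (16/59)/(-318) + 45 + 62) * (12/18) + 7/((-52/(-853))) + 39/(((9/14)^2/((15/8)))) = 77386559533/212198220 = 364.69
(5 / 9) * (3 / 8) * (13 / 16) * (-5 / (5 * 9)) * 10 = -325 / 1728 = -0.19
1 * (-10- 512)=-522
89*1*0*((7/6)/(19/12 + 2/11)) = 0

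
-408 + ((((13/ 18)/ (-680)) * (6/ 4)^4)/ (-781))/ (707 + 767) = -408.00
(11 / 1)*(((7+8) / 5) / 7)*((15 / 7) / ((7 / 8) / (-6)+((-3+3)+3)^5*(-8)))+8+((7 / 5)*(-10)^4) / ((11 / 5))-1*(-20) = 321492278988 / 50298941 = 6391.63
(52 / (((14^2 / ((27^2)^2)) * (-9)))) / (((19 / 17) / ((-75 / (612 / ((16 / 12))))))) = 2132325 / 931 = 2290.36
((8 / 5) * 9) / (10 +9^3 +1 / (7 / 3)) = 63 / 3235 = 0.02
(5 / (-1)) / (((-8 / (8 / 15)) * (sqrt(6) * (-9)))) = -sqrt(6) / 162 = -0.02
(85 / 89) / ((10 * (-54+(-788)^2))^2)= 17 / 686197817938000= 0.00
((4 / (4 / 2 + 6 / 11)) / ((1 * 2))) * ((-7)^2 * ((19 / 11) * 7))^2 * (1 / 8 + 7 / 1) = 345837639 / 176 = 1964986.59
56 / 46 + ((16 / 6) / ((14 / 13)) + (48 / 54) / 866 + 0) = 2318060 / 627417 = 3.69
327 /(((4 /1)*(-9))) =-109 /12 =-9.08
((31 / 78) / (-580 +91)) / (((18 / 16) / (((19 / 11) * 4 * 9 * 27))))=-28272 / 23309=-1.21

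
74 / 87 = 0.85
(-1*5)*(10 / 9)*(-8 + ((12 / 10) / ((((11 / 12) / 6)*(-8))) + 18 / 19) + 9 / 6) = 68285 / 1881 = 36.30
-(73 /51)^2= -5329 /2601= -2.05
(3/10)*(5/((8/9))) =27/16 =1.69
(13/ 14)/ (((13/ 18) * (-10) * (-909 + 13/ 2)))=9/ 63175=0.00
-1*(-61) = 61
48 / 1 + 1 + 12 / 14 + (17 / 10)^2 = 36923 / 700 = 52.75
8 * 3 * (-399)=-9576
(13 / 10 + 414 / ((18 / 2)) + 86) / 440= 1333 / 4400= 0.30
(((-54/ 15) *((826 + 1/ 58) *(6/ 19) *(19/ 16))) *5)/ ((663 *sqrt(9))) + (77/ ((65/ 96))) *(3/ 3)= 28435413/ 256360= 110.92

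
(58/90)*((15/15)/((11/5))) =29/99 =0.29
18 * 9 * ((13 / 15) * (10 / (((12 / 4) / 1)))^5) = 520000 / 9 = 57777.78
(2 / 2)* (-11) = -11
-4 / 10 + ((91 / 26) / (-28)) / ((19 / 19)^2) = -21 / 40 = -0.52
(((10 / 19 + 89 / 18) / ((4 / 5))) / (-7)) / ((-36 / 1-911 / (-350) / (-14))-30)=1637125 / 110914362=0.01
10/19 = 0.53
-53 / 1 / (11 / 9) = -477 / 11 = -43.36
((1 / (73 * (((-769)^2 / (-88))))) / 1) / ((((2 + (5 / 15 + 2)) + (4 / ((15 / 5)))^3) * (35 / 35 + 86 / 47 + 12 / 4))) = -55836 / 1070470446341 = -0.00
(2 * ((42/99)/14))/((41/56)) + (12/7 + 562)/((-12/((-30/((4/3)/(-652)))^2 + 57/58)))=-11106874134061567/1098636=-10109694324.65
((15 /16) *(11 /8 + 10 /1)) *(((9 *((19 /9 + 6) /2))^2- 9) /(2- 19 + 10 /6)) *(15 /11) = -325122525 /259072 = -1254.95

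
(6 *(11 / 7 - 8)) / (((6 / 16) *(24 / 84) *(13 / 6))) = -2160 / 13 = -166.15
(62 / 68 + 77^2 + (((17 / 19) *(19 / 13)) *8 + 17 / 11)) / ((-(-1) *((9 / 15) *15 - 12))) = -1980.64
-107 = -107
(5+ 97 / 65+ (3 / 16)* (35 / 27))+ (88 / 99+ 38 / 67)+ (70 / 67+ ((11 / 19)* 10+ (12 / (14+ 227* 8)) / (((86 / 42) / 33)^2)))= 22482101279879 / 1343912515920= 16.73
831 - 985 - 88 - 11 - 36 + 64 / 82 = -11817 / 41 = -288.22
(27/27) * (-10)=-10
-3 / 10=-0.30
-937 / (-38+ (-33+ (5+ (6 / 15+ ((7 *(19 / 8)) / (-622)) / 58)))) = 1352128480 / 94664089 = 14.28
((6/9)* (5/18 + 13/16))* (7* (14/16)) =7693/1728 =4.45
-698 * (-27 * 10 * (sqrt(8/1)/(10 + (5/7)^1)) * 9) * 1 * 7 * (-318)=-3523900464 * sqrt(2)/5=-996709565.73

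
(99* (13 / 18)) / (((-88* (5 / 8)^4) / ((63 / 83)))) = -4.04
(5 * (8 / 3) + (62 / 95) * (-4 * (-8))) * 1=9752 / 285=34.22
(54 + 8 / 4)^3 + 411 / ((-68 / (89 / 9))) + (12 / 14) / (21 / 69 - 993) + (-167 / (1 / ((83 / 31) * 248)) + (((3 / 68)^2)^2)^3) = 18942669909754905719423207655455 / 292920805901234828677742592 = 64668.23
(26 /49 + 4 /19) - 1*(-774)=721284 /931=774.74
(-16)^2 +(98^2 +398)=10258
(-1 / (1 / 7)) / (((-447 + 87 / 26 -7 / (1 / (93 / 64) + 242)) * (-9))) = -1026935 / 585814221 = -0.00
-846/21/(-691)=282/4837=0.06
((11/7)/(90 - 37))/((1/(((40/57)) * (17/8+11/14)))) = 0.06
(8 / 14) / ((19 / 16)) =64 / 133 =0.48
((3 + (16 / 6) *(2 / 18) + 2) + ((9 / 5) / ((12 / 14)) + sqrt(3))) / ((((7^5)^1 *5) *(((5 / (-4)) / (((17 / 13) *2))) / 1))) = -135796 / 737407125 - 136 *sqrt(3) / 5462275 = -0.00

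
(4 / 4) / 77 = 0.01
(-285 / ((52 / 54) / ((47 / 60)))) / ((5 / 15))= -72333 / 104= -695.51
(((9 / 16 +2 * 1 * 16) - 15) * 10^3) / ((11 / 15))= 526875 / 22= 23948.86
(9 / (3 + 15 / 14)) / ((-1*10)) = -21 / 95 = -0.22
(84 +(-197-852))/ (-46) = 965/ 46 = 20.98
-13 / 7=-1.86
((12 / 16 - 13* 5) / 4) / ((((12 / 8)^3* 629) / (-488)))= 62708 / 16983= 3.69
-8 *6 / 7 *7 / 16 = -3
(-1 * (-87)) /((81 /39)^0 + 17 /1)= 29 /6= 4.83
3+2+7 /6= 37 /6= 6.17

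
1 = 1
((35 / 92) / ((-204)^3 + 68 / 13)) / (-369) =455 / 3746690166672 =0.00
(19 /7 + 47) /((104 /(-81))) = -7047 /182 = -38.72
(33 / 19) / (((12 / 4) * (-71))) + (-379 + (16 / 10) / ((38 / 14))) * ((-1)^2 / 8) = -2552819 / 53960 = -47.31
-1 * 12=-12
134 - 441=-307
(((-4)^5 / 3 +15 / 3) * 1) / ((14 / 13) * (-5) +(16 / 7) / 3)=91819 / 1262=72.76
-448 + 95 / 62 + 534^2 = 17651991 / 62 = 284709.53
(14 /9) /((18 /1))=7 /81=0.09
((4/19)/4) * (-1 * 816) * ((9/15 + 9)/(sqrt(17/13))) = -2304 * sqrt(221)/95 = -360.54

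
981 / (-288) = -109 / 32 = -3.41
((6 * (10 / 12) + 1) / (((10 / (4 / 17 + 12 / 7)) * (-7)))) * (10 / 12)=-116 / 833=-0.14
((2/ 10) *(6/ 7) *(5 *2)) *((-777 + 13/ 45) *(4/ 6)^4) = -2236928/ 8505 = -263.01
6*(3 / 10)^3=81 / 500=0.16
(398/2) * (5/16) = 995/16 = 62.19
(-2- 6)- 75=-83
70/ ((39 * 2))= 35/ 39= 0.90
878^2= 770884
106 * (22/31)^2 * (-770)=-39504080/961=-41107.26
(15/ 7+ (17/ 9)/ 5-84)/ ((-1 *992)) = 0.08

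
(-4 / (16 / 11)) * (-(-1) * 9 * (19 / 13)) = -1881 / 52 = -36.17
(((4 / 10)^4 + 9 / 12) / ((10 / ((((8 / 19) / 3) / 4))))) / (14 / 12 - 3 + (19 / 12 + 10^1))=1939 / 6946875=0.00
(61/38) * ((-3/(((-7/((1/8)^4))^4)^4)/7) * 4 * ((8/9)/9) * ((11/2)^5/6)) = -0.00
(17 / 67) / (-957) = -0.00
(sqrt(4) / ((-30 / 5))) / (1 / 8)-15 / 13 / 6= -223 / 78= -2.86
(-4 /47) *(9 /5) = -36 /235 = -0.15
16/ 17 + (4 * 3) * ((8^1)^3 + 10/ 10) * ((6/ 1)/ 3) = 209320/ 17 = 12312.94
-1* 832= -832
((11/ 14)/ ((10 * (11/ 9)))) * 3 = 27/ 140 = 0.19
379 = 379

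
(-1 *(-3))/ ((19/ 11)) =1.74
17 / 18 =0.94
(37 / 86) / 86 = 37 / 7396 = 0.01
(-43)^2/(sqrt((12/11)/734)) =1849*sqrt(24222)/6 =47961.27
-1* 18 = -18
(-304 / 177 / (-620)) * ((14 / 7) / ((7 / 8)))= 1216 / 192045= 0.01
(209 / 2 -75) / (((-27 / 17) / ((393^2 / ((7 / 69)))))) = -395887109 / 14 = -28277650.64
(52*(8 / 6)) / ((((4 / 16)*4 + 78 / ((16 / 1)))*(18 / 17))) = 14144 / 1269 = 11.15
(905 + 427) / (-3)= -444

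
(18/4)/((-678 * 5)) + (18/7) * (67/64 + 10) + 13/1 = 748601/18080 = 41.40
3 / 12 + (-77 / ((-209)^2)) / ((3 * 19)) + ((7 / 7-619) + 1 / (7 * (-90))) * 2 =-117477792941 / 95065740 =-1235.75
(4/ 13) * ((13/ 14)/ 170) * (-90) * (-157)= 23.75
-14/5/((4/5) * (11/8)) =-28/11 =-2.55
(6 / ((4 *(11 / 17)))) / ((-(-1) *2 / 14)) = 357 / 22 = 16.23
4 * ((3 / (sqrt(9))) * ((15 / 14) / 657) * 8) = 80 / 1533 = 0.05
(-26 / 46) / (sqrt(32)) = -13 * sqrt(2) / 184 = -0.10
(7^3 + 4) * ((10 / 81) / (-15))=-2.86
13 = 13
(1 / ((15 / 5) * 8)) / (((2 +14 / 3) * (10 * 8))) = 1 / 12800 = 0.00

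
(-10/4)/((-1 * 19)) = 5/38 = 0.13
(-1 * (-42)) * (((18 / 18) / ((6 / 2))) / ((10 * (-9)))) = -7 / 45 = -0.16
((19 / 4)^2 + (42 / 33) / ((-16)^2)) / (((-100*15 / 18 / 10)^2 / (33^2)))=1132461 / 3200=353.89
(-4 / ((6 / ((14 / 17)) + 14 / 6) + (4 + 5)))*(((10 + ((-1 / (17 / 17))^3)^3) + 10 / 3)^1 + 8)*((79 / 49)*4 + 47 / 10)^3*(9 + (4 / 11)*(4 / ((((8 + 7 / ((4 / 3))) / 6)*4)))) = -53138416774457781 / 957801517750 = -55479.57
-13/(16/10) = -65/8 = -8.12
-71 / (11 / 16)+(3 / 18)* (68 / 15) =-50746 / 495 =-102.52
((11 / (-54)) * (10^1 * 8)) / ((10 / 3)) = -44 / 9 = -4.89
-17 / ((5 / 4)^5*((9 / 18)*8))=-4352 / 3125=-1.39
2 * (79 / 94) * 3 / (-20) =-237 / 940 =-0.25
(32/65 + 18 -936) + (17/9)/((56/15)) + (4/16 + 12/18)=-10003649/10920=-916.09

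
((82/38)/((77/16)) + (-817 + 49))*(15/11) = -16843920/16093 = -1046.66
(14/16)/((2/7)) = 49/16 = 3.06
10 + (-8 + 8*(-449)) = -3590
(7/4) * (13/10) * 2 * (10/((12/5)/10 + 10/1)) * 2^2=2275/128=17.77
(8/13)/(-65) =-8/845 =-0.01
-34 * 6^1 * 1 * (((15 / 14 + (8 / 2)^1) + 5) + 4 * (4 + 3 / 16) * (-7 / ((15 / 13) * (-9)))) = -1372733 / 315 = -4357.88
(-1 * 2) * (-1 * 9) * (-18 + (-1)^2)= -306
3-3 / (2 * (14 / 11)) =51 / 28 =1.82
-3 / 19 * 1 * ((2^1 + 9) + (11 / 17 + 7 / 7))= -645 / 323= -2.00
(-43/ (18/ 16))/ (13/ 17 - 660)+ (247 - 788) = -54561035/ 100863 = -540.94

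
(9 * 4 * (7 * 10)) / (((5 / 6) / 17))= 51408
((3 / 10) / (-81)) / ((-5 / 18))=1 / 75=0.01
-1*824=-824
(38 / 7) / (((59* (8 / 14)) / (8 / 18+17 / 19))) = 229 / 1062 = 0.22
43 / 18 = 2.39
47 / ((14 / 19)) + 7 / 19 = 17065 / 266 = 64.15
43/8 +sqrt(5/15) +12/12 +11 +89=sqrt(3)/3 +851/8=106.95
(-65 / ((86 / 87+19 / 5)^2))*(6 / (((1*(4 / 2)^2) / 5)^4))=-23061796875 / 555377792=-41.52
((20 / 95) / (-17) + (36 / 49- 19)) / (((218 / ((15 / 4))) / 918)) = -288.63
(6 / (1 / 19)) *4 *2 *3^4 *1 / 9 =8208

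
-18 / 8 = -9 / 4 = -2.25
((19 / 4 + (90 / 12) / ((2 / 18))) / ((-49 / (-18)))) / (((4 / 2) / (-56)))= -5202 / 7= -743.14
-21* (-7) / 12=49 / 4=12.25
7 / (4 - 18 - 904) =-7 / 918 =-0.01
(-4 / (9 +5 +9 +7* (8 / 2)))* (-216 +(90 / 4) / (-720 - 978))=81509 / 4811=16.94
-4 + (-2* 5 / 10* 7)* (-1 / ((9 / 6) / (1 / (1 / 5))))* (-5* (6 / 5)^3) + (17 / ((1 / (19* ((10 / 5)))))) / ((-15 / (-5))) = 146 / 15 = 9.73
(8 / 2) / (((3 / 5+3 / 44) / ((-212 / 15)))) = -37312 / 441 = -84.61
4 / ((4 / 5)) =5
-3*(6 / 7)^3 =-648 / 343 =-1.89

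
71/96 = 0.74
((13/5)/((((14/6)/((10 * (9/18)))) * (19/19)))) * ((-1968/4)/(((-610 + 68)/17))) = 163098/1897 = 85.98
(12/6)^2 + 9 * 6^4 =11668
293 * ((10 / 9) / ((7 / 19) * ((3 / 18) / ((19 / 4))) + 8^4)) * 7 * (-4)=-14808220 / 6653973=-2.23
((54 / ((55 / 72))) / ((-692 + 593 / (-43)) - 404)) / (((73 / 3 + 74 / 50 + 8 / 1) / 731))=-76382190 / 55467709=-1.38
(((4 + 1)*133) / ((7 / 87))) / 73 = 8265 / 73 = 113.22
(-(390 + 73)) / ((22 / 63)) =-29169 / 22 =-1325.86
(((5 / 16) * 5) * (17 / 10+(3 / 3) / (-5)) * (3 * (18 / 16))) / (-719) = -2025 / 184064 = -0.01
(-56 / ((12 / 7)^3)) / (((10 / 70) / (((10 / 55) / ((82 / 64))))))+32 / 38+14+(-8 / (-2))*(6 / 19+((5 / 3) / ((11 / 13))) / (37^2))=1605603622 / 316735947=5.07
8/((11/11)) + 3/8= 67/8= 8.38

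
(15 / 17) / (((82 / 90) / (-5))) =-4.84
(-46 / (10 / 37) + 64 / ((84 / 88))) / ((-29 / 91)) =140803 / 435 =323.69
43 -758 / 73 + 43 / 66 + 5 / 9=488885 / 14454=33.82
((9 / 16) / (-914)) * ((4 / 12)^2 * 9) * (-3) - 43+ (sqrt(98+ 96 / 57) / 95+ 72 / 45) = -3027033 / 73120+ sqrt(35986) / 1805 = -41.29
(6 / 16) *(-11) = -33 / 8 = -4.12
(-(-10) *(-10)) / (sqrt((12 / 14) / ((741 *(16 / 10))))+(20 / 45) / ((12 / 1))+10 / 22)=-29989159200 / 146980411+17641800 *sqrt(8645) / 146980411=-192.88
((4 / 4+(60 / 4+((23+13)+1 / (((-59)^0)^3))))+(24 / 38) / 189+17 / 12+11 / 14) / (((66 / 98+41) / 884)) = 408910775 / 349182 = 1171.05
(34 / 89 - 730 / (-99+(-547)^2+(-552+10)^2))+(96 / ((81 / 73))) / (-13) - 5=-104406138340 / 9260395443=-11.27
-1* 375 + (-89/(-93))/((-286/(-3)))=-3324661/8866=-374.99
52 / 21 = 2.48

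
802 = 802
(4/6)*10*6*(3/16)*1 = 15/2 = 7.50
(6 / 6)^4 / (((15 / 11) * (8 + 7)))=11 / 225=0.05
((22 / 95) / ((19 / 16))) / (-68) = -88 / 30685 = -0.00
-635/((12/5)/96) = -25400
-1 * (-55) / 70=0.79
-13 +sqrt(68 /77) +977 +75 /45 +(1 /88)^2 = 966.61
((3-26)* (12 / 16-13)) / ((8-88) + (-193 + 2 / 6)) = -3381 / 3272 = -1.03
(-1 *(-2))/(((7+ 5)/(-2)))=-1/3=-0.33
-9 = -9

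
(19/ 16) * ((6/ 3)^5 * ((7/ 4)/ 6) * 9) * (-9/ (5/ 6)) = -10773/ 10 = -1077.30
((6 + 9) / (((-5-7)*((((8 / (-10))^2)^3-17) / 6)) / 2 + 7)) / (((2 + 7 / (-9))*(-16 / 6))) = -6328125 / 32639552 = -0.19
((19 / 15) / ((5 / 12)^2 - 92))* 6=-5472 / 66115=-0.08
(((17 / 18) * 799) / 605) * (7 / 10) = 95081 / 108900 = 0.87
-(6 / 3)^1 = -2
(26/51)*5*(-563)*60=-1463800/17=-86105.88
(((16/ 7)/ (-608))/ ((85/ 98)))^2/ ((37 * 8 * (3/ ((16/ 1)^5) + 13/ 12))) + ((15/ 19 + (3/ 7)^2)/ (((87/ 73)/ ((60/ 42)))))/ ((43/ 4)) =15263974314064138064/ 140666853194210794325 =0.11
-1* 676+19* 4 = -600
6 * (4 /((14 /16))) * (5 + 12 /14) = 7872 /49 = 160.65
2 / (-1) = -2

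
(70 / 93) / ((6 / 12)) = 140 / 93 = 1.51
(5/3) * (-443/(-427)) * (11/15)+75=293098/3843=76.27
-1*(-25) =25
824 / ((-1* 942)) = -412 / 471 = -0.87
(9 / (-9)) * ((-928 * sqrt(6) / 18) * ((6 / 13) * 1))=928 * sqrt(6) / 39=58.29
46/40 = 23/20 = 1.15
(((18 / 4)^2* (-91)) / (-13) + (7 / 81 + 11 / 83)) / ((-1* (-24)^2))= -3817829 / 15489792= -0.25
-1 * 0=0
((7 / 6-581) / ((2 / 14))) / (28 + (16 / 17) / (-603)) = -83214201 / 574024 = -144.97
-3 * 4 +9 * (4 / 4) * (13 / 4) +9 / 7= 519 / 28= 18.54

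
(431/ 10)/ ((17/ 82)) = 17671/ 85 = 207.89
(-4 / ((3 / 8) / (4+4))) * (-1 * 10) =2560 / 3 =853.33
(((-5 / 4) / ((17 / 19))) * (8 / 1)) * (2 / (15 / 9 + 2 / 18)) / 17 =-855 / 1156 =-0.74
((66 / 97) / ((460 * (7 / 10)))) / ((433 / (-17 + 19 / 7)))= -3300 / 47335127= -0.00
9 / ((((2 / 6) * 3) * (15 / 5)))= 3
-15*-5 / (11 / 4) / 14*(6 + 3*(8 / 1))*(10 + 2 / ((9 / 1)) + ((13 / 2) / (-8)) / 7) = 1273375 / 2156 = 590.62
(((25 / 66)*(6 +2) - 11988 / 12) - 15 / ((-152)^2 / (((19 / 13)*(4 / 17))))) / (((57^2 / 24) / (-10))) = 73.57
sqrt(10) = 3.16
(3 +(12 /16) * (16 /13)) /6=17 /26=0.65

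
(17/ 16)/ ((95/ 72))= 153/ 190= 0.81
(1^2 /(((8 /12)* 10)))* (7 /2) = 21 /40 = 0.52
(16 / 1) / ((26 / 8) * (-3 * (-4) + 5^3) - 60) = 64 / 1541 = 0.04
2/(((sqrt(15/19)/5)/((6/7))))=4 * sqrt(285)/7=9.65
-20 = -20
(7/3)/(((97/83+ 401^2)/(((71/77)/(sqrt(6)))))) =83*sqrt(6)/37220040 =0.00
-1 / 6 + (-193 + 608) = 2489 / 6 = 414.83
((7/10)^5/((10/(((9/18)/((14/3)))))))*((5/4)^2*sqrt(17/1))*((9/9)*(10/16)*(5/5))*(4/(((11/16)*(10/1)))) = 7203*sqrt(17)/7040000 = 0.00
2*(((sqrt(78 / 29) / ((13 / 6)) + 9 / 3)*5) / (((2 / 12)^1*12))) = 30*sqrt(2262) / 377 + 15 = 18.78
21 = 21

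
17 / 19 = 0.89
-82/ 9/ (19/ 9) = -82/ 19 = -4.32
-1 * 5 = -5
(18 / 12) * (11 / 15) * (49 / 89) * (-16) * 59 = -254408 / 445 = -571.70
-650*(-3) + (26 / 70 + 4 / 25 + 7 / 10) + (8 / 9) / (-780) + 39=244499791 / 122850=1990.23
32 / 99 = 0.32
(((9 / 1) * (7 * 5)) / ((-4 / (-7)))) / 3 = 735 / 4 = 183.75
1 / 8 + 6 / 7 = 55 / 56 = 0.98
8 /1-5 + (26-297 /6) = -41 /2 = -20.50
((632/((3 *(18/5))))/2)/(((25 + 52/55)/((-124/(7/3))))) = -59.93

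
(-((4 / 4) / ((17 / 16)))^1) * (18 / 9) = -32 / 17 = -1.88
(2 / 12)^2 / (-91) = -1 / 3276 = -0.00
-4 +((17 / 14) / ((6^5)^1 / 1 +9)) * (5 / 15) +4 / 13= -3.69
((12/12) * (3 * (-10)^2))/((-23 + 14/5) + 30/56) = -42000/2753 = -15.26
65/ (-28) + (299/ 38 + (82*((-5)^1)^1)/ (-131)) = 604701/ 69692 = 8.68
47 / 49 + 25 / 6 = 1507 / 294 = 5.13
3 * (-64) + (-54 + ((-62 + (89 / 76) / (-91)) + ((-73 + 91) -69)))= -2482933 / 6916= -359.01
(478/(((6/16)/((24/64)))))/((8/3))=179.25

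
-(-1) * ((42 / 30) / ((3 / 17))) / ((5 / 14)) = 1666 / 75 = 22.21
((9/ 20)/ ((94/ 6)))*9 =243/ 940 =0.26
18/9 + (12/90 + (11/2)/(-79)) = 4891/2370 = 2.06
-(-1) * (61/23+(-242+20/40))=-10987/46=-238.85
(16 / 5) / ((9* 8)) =2 / 45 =0.04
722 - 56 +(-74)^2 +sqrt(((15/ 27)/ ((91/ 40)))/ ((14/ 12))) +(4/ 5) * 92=20 * sqrt(39)/ 273 +31078/ 5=6216.06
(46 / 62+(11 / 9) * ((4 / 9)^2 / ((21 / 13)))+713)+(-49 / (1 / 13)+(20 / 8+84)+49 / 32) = 2504602291 / 15186528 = 164.92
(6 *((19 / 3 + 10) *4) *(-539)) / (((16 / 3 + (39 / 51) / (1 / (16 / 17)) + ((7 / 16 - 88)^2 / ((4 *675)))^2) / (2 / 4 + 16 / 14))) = -24588.59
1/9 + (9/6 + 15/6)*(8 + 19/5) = 2129/45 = 47.31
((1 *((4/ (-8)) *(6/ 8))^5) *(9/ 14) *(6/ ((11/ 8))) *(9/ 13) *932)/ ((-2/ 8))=13758417/ 256256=53.69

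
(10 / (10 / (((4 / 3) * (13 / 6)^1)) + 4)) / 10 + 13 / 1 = 1274 / 97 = 13.13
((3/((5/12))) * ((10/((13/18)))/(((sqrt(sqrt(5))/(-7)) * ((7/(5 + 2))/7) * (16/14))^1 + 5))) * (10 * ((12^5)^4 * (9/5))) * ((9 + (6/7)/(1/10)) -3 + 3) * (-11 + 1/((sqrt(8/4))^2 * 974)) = -2912912010001478274295483479324027676262400/10953648632759599 -13587927743447128976305462294222869626880 * 5^(1/4)/10953648632759599 -63383919502960368402591077757307846656 * sqrt(5)/10953648632759599 -1478342145841641245541482863144206336 * 5^(3/4)/54768243163797995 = -267798750801504689755384100.00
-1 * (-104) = 104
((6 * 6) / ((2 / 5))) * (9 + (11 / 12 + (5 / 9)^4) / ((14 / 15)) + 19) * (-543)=-1421345.20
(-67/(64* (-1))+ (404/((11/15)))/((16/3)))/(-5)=-73457/3520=-20.87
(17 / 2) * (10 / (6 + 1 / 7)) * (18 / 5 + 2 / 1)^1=3332 / 43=77.49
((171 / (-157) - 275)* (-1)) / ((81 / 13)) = 563498 / 12717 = 44.31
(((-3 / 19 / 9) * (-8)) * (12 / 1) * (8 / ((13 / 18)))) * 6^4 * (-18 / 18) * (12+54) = -394149888 / 247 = -1595748.53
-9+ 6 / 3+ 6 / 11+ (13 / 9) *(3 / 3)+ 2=-298 / 99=-3.01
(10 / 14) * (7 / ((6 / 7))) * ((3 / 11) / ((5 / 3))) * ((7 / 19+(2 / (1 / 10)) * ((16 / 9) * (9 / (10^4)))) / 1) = 19971 / 52250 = 0.38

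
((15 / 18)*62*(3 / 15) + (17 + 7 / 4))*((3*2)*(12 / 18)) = 116.33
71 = 71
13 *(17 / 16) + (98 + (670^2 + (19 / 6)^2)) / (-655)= -63354361 / 94320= -671.70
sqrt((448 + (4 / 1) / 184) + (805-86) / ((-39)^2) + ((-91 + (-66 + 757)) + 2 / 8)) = sqrt(3375316907) / 1794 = 32.38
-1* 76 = -76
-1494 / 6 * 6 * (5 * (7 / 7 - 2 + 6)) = -37350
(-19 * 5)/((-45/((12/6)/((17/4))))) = 152/153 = 0.99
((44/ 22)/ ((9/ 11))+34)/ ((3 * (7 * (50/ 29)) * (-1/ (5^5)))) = -594500/ 189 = -3145.50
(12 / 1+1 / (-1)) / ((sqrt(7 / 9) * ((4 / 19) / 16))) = 2508 * sqrt(7) / 7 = 947.93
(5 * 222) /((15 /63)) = 4662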